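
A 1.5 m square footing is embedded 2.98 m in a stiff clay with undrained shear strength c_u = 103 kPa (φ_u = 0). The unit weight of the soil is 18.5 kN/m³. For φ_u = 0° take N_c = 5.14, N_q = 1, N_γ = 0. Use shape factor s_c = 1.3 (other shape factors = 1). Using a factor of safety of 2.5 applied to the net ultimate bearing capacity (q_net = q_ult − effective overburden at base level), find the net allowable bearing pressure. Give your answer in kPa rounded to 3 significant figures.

Effective surcharge at the founding depth q = γ·D_f = 18.5 × 2.98 = 55.13 kPa.
q_ult = c·N_c·s_c + q·N_q
     = 103 × 5.14 × 1.3 + 55.13 × 1
     = 688.25 + 55.13 = 743.38 kPa.
Net ultimate: q_net = 743.38 − 55.13 = 688.25 kPa.
q_all(net) = 688.25 / 2.5 = 275.3 kPa.

q_all(net) ≈ 275 kPa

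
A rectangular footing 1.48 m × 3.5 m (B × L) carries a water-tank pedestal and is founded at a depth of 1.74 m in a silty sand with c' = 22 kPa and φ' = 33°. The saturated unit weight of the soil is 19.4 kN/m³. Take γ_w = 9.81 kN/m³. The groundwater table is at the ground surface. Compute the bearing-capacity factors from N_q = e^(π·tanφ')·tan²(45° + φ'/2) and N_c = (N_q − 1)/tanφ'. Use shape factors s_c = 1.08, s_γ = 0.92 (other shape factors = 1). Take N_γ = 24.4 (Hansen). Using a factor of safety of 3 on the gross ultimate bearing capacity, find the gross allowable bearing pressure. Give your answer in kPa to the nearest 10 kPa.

N_q = e^(π·tan33°)·tan²(61.5°) = 26.09; N_c = (N_q − 1)/tanφ' = 38.64.
With the water table at the surface the whole profile is submerged: γ' = 19.4 − 9.81 = 9.59 kN/m³, so q = γ'·D_f = 16.687 kPa; the same γ' applies in the ½γBN_γ term.
q_ult = c·N_c·s_c + q·N_q + 0.5·γ·B·N_γ·s_γ
     = 22 × 38.638 × 1.08 + 16.687 × 26.092 + 0.5 × 9.59 × 1.48 × 24.4 × 0.92
     = 918.05 + 435.39 + 159.3 = 1512.7 kPa.
q_all = 1512.7 / 3 = 504.25 kPa.

q_all ≈ 500 kPa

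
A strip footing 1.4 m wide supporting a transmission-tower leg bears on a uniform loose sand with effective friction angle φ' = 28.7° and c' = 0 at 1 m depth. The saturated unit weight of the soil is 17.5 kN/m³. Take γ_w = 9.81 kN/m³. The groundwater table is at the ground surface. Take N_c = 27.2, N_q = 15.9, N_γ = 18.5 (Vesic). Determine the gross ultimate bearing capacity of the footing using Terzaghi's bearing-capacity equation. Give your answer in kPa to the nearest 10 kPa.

q_ult ≈ 220 kPa

With the water table at the surface the whole profile is submerged: γ' = 17.5 − 9.81 = 7.69 kN/m³, so q = γ'·D_f = 7.69 kPa; the same γ' applies in the ½γBN_γ term.
q_ult = q·N_q + 0.5·γ·B·N_γ
     = 7.69 × 15.9 + 0.5 × 7.69 × 1.4 × 18.5
     = 122.27 + 99.585 = 221.86 kPa.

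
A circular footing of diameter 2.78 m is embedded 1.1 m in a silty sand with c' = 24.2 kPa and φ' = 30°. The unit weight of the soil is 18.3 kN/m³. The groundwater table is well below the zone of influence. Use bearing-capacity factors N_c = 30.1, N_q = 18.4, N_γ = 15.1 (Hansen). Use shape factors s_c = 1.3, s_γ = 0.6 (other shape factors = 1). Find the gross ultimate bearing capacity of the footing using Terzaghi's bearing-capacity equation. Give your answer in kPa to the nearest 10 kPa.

Overburden at base level: q = 18.3 × 1.1 = 20.13 kPa.
Cohesion term c·N_c·s_c = 24.2 × 30.1 × 1.3 = 946.95 kPa; surcharge term q·N_q = 20.13 × 18.4 = 370.39 kPa; self-weight term 0.5·γ·B·N_γ·s_γ = 0.5 × 18.3 × 2.78 × 15.1 × 0.6 = 230.46 kPa.
q_ult = 946.95 + 370.39 + 230.46 = 1547.8 kPa.

q_ult ≈ 1550 kPa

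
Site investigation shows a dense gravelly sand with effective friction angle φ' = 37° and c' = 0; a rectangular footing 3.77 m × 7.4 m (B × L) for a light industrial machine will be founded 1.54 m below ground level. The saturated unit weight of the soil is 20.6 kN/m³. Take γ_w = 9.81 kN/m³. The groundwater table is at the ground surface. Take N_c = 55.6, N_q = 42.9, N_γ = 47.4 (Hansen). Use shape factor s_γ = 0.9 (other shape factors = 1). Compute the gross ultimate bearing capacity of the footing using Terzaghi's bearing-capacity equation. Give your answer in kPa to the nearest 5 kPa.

Water table at ground surface, so effective unit weight γ' = 20.6 − 9.81 = 10.79 kN/m³ is used throughout; overburden q = 10.79 × 1.54 = 16.617 kPa; the same γ' applies in the ½γBN_γ term.
Surcharge term q·N_q = 16.617 × 42.9 = 712.85 kPa; self-weight term 0.5·γ·B·N_γ·s_γ = 0.5 × 10.79 × 3.77 × 47.4 × 0.9 = 867.67 kPa.
q_ult = 712.85 + 867.67 = 1580.5 kPa.

q_ult ≈ 1580 kPa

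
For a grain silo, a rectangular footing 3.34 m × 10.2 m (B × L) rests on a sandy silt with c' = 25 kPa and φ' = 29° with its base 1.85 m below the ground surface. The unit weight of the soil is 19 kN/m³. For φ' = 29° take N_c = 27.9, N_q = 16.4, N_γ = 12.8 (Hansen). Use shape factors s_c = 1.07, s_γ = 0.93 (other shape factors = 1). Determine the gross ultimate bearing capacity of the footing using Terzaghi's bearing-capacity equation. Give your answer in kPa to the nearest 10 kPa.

q_ult ≈ 1700 kPa

Effective surcharge at the founding depth q = γ·D_f = 19 × 1.85 = 35.15 kPa.
q_ult = c·N_c·s_c + q·N_q + 0.5·γ·B·N_γ·s_γ
     = 25 × 27.9 × 1.07 + 35.15 × 16.4 + 0.5 × 19 × 3.34 × 12.8 × 0.93
     = 746.33 + 576.46 + 377.71 = 1700.5 kPa.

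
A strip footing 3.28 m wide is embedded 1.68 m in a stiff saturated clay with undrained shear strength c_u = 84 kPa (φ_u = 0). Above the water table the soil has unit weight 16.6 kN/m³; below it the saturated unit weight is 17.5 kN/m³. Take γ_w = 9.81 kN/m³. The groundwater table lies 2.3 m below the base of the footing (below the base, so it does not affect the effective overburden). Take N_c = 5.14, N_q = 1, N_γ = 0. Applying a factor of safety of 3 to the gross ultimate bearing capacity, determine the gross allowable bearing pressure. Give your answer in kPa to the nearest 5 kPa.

q_all ≈ 155 kPa

q = γ·D_f = 16.6 × 1.68 = 27.888 kPa.
c·N_c = 84 × 5.14 = 431.76 kPa
q·N_q = 27.888 × 1 = 27.888 kPa
q_ult = 431.76 + 27.888 = 459.65 kPa.
q_all = q_ult / FS = 459.65 / 3 = 153.22 kPa.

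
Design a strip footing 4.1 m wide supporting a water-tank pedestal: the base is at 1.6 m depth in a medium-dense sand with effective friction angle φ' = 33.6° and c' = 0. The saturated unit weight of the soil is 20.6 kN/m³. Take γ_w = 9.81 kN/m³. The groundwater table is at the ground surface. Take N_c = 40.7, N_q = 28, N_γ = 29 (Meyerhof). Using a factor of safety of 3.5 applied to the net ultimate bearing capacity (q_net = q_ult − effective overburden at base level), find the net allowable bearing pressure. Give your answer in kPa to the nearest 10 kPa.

With the water table at the surface the whole profile is submerged: γ' = 20.6 − 9.81 = 10.79 kN/m³, so q = γ'·D_f = 17.264 kPa; the same γ' applies in the ½γBN_γ term.
q_ult = q·N_q + 0.5·γ·B·N_γ
     = 17.264 × 28 + 0.5 × 10.79 × 4.1 × 29
     = 483.39 + 641.47 = 1124.9 kPa.
Net ultimate: q_net = 1124.9 − 17.264 = 1107.6 kPa.
q_all(net) = 1107.6 / 3.5 = 316.46 kPa.

q_all(net) ≈ 320 kPa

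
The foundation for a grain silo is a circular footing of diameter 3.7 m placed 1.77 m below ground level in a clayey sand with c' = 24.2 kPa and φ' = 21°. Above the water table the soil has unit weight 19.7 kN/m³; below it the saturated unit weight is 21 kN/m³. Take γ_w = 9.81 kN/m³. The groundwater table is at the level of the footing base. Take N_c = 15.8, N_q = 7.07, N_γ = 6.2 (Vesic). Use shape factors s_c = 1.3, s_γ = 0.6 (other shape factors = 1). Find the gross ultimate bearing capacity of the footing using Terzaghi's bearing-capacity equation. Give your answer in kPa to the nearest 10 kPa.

Overburden at base level: q = 19.7 × 1.77 = 34.869 kPa.
Below the base the soil is submerged, so the ½γBN_γ term uses γ' = 21 − 9.81 = 11.19 kN/m³.
Cohesion term c·N_c·s_c = 24.2 × 15.8 × 1.3 = 497.07 kPa; surcharge term q·N_q = 34.869 × 7.07 = 246.52 kPa; self-weight term 0.5·γ·B·N_γ·s_γ = 0.5 × 11.19 × 3.7 × 6.2 × 0.6 = 77.01 kPa.
q_ult = 497.07 + 246.52 + 77.01 = 820.6 kPa.

q_ult ≈ 820 kPa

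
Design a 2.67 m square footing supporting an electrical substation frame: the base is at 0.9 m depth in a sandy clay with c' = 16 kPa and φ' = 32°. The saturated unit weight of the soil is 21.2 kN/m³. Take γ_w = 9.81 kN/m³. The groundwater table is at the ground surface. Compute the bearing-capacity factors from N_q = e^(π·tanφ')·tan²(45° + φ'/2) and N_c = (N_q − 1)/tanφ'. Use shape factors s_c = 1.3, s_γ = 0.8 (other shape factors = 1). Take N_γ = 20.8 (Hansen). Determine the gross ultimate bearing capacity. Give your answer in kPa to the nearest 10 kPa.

q_ult ≈ 1230 kPa

tan32° = 0.6249, so N_q = e^(π×0.6249)·tan²(61°) = 7.121 × 3.255 = 23.18.
N_c = (23.18 − 1)/tan32° = 35.49.
With the water table at the surface the whole profile is submerged: γ' = 21.2 − 9.81 = 11.39 kN/m³, so q = γ'·D_f = 10.251 kPa; the same γ' applies in the ½γBN_γ term.
q_ult = c·N_c·s_c + q·N_q + 0.5·γ·B·N_γ·s_γ
     = 16 × 35.49 × 1.3 + 10.251 × 23.177 + 0.5 × 11.39 × 2.67 × 20.8 × 0.8
     = 738.2 + 237.59 + 253.02 = 1228.8 kPa.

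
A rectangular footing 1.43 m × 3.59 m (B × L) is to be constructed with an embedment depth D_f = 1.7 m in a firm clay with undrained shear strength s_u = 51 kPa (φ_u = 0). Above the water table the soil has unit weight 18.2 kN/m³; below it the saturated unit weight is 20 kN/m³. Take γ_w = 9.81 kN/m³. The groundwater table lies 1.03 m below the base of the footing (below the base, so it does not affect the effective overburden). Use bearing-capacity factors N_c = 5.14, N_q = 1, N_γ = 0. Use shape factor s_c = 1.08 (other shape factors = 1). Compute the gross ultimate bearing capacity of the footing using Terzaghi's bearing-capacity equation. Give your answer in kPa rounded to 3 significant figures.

Overburden at base level: q = 18.2 × 1.7 = 30.94 kPa.
Cohesion term c·N_c·s_c = 51 × 5.14 × 1.08 = 283.11 kPa; surcharge term q·N_q = 30.94 × 1 = 30.94 kPa.
q_ult = 283.11 + 30.94 = 314.05 kPa.

q_ult ≈ 314 kPa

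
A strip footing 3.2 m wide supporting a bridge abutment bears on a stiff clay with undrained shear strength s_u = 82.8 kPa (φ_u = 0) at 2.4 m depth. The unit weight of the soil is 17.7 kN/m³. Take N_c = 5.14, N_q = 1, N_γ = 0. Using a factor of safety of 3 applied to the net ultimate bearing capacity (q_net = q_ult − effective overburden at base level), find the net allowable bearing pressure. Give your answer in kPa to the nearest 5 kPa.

Overburden at base level: q = 17.7 × 2.4 = 42.48 kPa.
Cohesion term c·N_c = 82.8 × 5.14 = 425.59 kPa; surcharge term q·N_q = 42.48 × 1 = 42.48 kPa.
q_ult = 425.59 + 42.48 = 468.07 kPa.
Net ultimate: q_net = 468.07 − 42.48 = 425.59 kPa.
q_all(net) = 425.59 / 3 = 141.86 kPa.

q_all(net) ≈ 140 kPa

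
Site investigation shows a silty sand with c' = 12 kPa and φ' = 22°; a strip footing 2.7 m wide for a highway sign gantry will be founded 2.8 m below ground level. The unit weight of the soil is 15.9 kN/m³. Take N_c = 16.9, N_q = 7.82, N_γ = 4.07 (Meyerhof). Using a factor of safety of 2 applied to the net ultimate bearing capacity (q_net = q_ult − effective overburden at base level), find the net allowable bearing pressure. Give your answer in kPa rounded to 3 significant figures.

Overburden at base level: q = 15.9 × 2.8 = 44.52 kPa.
Cohesion term c·N_c = 12 × 16.9 = 202.8 kPa; surcharge term q·N_q = 44.52 × 7.82 = 348.15 kPa; self-weight term 0.5·γ·B·N_γ = 0.5 × 15.9 × 2.7 × 4.07 = 87.363 kPa.
q_ult = 202.8 + 348.15 + 87.363 = 638.31 kPa.
Net ultimate: q_net = 638.31 − 44.52 = 593.79 kPa.
q_all(net) = 593.79 / 2 = 296.89 kPa.

q_all(net) ≈ 297 kPa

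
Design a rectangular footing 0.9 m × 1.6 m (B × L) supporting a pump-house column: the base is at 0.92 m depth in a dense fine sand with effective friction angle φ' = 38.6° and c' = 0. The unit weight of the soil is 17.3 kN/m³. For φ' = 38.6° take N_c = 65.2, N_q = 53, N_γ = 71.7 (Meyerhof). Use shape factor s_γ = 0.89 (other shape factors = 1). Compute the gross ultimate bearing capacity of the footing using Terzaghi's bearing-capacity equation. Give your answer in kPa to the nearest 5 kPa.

Overburden at base level: q = 17.3 × 0.92 = 15.916 kPa.
Surcharge term q·N_q = 15.916 × 53 = 843.55 kPa; self-weight term 0.5·γ·B·N_γ·s_γ = 0.5 × 17.3 × 0.9 × 71.7 × 0.89 = 496.78 kPa.
q_ult = 843.55 + 496.78 = 1340.3 kPa.

q_ult ≈ 1340 kPa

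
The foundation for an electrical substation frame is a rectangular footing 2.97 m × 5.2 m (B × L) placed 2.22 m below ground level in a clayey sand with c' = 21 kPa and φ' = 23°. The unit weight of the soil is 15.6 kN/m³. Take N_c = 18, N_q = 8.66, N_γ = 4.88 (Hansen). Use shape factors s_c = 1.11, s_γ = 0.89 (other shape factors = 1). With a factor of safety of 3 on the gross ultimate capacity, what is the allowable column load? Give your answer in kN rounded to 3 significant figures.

Overburden at base level: q = 15.6 × 2.22 = 34.632 kPa.
Cohesion term c·N_c·s_c = 21 × 18 × 1.11 = 419.58 kPa; surcharge term q·N_q = 34.632 × 8.66 = 299.91 kPa; self-weight term 0.5·γ·B·N_γ·s_γ = 0.5 × 15.6 × 2.97 × 4.88 × 0.89 = 100.61 kPa.
q_ult = 419.58 + 299.91 + 100.61 = 820.11 kPa.
Gross allowable pressure q_all = 820.11 / 3 = 273.37 kPa.
Footing area = 15.444 m², so allowable column load = 273.37 × 15.444 = 4221.9 kN.

P_all ≈ 4220 kN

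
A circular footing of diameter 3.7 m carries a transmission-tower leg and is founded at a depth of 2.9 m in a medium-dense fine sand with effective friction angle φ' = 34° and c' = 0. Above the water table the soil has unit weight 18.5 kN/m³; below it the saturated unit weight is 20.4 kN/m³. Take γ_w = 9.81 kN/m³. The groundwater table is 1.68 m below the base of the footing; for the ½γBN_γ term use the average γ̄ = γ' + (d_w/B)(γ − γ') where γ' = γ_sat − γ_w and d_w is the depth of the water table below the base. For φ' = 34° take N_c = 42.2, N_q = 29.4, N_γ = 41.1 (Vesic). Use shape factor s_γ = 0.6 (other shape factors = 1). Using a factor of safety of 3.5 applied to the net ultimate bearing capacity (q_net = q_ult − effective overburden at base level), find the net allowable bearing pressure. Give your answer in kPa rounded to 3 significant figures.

Overburden at base level: q = 18.5 × 2.9 = 53.65 kPa.
The water table is 1.68 m below the base (< B = 3.7 m), so the ½γBN_γ term uses γ̄ = γ' + (d_w/B)(γ − γ') = 10.59 + (1.68/3.7)(18.5 − 10.59) = 14.182 kN/m³.
Surcharge term q·N_q = 53.65 × 29.4 = 1577.3 kPa; self-weight term 0.5·γ·B·N_γ·s_γ = 0.5 × 14.182 × 3.7 × 41.1 × 0.6 = 646.98 kPa.
q_ult = 1577.3 + 646.98 = 2224.3 kPa.
Net ultimate: q_net = 2224.3 − 53.65 = 2170.6 kPa.
q_all(net) = 2170.6 / 3.5 = 620.18 kPa.

q_all(net) ≈ 620 kPa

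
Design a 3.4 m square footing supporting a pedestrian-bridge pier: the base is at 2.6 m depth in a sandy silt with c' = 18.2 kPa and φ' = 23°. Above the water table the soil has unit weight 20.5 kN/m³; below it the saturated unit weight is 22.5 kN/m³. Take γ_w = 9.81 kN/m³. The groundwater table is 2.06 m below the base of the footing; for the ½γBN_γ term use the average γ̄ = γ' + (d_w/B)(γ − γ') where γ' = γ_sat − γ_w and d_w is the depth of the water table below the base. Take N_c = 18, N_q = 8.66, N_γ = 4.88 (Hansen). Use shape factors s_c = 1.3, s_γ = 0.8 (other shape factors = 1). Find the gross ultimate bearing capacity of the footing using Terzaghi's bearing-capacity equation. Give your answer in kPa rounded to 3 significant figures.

Effective surcharge at the founding depth q = γ·D_f = 20.5 × 2.6 = 53.3 kPa.
With d_w = 2.06 m < B, γ̄ = 12.69 + (2.06/3.4) × (20.5 − 12.69) = 17.422 kN/m³.
q_ult = c·N_c·s_c + q·N_q + 0.5·γ·B·N_γ·s_γ
     = 18.2 × 18 × 1.3 + 53.3 × 8.66 + 0.5 × 17.422 × 3.4 × 4.88 × 0.8
     = 425.88 + 461.58 + 115.63 = 1003.1 kPa.

q_ult ≈ 1000 kPa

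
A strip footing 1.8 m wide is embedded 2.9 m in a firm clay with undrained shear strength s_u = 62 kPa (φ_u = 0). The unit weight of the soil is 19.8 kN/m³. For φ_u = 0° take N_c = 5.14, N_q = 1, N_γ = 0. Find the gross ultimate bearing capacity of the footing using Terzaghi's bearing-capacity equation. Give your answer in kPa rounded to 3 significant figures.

q = γ·D_f = 19.8 × 2.9 = 57.42 kPa.
c·N_c = 62 × 5.14 = 318.68 kPa
q·N_q = 57.42 × 1 = 57.42 kPa
q_ult = 318.68 + 57.42 = 376.1 kPa.

q_ult ≈ 376 kPa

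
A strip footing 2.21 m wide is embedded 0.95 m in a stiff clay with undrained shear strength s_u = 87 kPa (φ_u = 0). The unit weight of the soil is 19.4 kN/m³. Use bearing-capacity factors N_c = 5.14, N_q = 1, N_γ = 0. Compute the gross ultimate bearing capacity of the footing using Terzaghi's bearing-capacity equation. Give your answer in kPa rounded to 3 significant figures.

Overburden at base level: q = 19.4 × 0.95 = 18.43 kPa.
Cohesion term c·N_c = 87 × 5.14 = 447.18 kPa; surcharge term q·N_q = 18.43 × 1 = 18.43 kPa.
q_ult = 447.18 + 18.43 = 465.61 kPa.

q_ult ≈ 466 kPa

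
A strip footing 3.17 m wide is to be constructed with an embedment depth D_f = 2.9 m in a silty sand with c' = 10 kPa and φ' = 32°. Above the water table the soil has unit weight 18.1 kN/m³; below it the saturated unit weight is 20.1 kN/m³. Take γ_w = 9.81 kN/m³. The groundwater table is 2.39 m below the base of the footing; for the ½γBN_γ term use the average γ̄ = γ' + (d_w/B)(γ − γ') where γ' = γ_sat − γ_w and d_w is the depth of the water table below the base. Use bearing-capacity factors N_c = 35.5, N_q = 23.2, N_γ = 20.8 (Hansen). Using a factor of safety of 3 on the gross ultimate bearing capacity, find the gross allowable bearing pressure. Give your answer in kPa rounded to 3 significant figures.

Effective surcharge at the founding depth q = γ·D_f = 18.1 × 2.9 = 52.49 kPa.
With d_w = 2.39 m < B, γ̄ = 10.29 + (2.39/3.17) × (18.1 − 10.29) = 16.178 kN/m³.
q_ult = c·N_c + q·N_q + 0.5·γ·B·N_γ
     = 10 × 35.5 + 52.49 × 23.2 + 0.5 × 16.178 × 3.17 × 20.8
     = 355 + 1217.8 + 533.37 = 2106.1 kPa.
q_all = 2106.1 / 3 = 702.04 kPa.

q_all ≈ 702 kPa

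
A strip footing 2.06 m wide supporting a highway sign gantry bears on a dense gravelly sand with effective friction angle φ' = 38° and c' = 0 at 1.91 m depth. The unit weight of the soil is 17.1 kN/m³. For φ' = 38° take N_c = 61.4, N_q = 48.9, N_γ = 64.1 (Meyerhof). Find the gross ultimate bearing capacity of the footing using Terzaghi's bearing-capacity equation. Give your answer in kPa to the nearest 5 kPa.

q_ult ≈ 2725 kPa

Effective surcharge at the founding depth q = γ·D_f = 17.1 × 1.91 = 32.661 kPa.
q_ult = q·N_q + 0.5·γ·B·N_γ
     = 32.661 × 48.9 + 0.5 × 17.1 × 2.06 × 64.1
     = 1597.1 + 1129 = 2726.1 kPa.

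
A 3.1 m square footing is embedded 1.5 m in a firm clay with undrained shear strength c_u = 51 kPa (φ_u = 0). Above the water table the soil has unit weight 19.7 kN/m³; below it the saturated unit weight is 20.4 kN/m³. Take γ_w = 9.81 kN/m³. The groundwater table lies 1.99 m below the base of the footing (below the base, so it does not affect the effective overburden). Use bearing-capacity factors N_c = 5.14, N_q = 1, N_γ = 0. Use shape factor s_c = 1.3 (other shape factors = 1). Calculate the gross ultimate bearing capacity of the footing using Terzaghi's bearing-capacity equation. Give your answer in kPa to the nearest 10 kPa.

q_ult ≈ 370 kPa

Effective surcharge at the founding depth q = γ·D_f = 19.7 × 1.5 = 29.55 kPa.
q_ult = c·N_c·s_c + q·N_q
     = 51 × 5.14 × 1.3 + 29.55 × 1
     = 340.78 + 29.55 = 370.33 kPa.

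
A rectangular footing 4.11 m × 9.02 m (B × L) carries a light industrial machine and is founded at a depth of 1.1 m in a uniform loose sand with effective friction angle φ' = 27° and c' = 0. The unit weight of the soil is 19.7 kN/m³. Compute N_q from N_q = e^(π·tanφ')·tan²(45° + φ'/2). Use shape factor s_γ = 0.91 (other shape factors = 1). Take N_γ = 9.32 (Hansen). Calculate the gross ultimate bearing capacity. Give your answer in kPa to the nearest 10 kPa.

q_ult ≈ 630 kPa

tan27° = 0.5095, so N_q = e^(π×0.5095)·tan²(58.5°) = 4.957 × 2.663 = 13.2.
q = γ·D_f = 19.7 × 1.1 = 21.67 kPa.
q·N_q = 21.67 × 13.199 = 286.03 kPa
0.5·γ·B·N_γ·s_γ = 0.5 × 19.7 × 4.11 × 9.32 × 0.91 = 343.35 kPa
q_ult = 286.03 + 343.35 = 629.37 kPa.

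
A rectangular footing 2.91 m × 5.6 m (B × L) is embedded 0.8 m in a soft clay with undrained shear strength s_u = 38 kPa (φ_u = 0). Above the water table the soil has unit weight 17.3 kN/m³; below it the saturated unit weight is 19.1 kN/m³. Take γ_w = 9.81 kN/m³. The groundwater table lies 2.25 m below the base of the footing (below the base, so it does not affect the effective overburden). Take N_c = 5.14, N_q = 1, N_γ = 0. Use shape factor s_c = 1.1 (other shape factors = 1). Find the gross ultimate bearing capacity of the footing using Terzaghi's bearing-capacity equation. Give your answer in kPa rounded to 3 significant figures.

Effective surcharge at the founding depth q = γ·D_f = 17.3 × 0.8 = 13.84 kPa.
q_ult = c·N_c·s_c + q·N_q
     = 38 × 5.14 × 1.1 + 13.84 × 1
     = 214.85 + 13.84 = 228.69 kPa.

q_ult ≈ 229 kPa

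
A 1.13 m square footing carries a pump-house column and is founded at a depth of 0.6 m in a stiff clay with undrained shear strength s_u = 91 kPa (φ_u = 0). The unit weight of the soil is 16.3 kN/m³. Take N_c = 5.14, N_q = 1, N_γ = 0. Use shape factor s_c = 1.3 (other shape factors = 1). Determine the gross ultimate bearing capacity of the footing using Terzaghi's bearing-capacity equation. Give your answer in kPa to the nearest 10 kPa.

q_ult ≈ 620 kPa

Effective surcharge at the founding depth q = γ·D_f = 16.3 × 0.6 = 9.78 kPa.
q_ult = c·N_c·s_c + q·N_q
     = 91 × 5.14 × 1.3 + 9.78 × 1
     = 608.06 + 9.78 = 617.84 kPa.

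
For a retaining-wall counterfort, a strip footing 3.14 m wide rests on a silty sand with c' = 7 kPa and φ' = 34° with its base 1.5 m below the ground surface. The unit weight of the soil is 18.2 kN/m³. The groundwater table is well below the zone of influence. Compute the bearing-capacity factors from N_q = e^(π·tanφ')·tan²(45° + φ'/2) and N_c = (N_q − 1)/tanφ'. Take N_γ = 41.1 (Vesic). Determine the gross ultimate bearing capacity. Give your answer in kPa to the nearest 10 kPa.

q_ult ≈ 2270 kPa

tan34° = 0.6745, so N_q = e^(π×0.6745)·tan²(62°) = 8.323 × 3.537 = 29.44.
N_c = (29.44 − 1)/tan34° = 42.16.
q = γ·D_f = 18.2 × 1.5 = 27.3 kPa.
c·N_c = 7 × 42.164 = 295.15 kPa
q·N_q = 27.3 × 29.44 = 803.71 kPa
0.5·γ·B·N_γ = 0.5 × 18.2 × 3.14 × 41.1 = 1174.4 kPa
q_ult = 295.15 + 803.71 + 1174.4 = 2273.2 kPa.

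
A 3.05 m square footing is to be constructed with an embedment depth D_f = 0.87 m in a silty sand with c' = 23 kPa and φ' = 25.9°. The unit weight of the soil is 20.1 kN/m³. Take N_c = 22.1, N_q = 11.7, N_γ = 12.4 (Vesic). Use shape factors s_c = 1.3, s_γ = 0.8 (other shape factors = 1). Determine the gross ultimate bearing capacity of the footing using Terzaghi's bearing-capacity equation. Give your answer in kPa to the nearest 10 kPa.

q_ult ≈ 1170 kPa

Effective surcharge at the founding depth q = γ·D_f = 20.1 × 0.87 = 17.487 kPa.
q_ult = c·N_c·s_c + q·N_q + 0.5·γ·B·N_γ·s_γ
     = 23 × 22.1 × 1.3 + 17.487 × 11.7 + 0.5 × 20.1 × 3.05 × 12.4 × 0.8
     = 660.79 + 204.6 + 304.07 = 1169.5 kPa.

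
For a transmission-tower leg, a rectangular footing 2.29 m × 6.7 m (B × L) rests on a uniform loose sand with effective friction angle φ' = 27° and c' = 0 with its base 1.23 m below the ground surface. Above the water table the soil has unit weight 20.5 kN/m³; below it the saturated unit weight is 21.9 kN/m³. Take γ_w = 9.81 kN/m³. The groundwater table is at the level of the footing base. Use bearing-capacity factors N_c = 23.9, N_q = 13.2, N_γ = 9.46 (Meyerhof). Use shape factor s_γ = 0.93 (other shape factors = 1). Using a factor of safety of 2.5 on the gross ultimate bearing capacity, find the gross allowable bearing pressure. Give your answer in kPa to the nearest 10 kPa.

q_all ≈ 180 kPa

Effective surcharge at the founding depth q = γ·D_f = 20.5 × 1.23 = 25.215 kPa.
The water table coincides with the base, so in the self-weight term γ → γ' = 12.09 kN/m³.
q_ult = q·N_q + 0.5·γ·B·N_γ·s_γ
     = 25.215 × 13.2 + 0.5 × 12.09 × 2.29 × 9.46 × 0.93
     = 332.84 + 121.79 = 454.63 kPa.
q_all = 454.63 / 2.5 = 181.85 kPa.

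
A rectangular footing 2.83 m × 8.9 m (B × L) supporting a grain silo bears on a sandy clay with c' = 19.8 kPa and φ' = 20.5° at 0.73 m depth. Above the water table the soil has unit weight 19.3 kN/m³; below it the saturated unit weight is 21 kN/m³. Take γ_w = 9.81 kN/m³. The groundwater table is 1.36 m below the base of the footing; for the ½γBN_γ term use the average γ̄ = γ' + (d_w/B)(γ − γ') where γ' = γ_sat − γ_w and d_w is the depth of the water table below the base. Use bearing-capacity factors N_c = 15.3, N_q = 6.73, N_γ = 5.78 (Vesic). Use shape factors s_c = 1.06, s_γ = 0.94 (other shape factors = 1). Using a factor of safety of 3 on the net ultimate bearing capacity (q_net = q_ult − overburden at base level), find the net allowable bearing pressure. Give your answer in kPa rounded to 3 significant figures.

q_all(net) ≈ 173 kPa

Effective surcharge at the founding depth q = γ·D_f = 19.3 × 0.73 = 14.089 kPa.
With d_w = 1.36 m < B, γ̄ = 11.19 + (1.36/2.83) × (19.3 − 11.19) = 15.087 kN/m³.
q_ult = c·N_c·s_c + q·N_q + 0.5·γ·B·N_γ·s_γ
     = 19.8 × 15.3 × 1.06 + 14.089 × 6.73 + 0.5 × 15.087 × 2.83 × 5.78 × 0.94
     = 321.12 + 94.819 + 115.99 = 531.93 kPa.
q_net = 531.93 − 14.089 = 517.84 kPa.
q_all(net) = 517.84 / 3 = 172.61 kPa.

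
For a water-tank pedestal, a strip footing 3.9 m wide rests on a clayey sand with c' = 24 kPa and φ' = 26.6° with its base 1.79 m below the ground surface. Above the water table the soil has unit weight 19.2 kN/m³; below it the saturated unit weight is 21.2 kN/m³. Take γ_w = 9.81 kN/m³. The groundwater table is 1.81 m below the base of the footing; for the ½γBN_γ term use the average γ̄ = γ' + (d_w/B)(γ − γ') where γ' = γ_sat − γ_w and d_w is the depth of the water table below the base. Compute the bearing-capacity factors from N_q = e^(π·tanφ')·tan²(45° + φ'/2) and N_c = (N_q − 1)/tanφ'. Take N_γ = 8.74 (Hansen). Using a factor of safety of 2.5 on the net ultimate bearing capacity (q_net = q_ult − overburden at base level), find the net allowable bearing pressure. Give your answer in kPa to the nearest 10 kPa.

N_q = e^(π·tan26.6°)·tan²(58.3°) = 12.64; N_c = (N_q − 1)/tanφ' = 23.25.
Effective surcharge at the founding depth q = γ·D_f = 19.2 × 1.79 = 34.368 kPa.
With d_w = 1.81 m < B, γ̄ = 11.39 + (1.81/3.9) × (19.2 − 11.39) = 15.015 kN/m³.
q_ult = c·N_c + q·N_q + 0.5·γ·B·N_γ
     = 24 × 23.247 + 34.368 × 12.641 + 0.5 × 15.015 × 3.9 × 8.74
     = 557.94 + 434.46 + 255.89 = 1248.3 kPa.
q_net = 1248.3 − 34.368 = 1213.9 kPa.
q_all(net) = 1213.9 / 2.5 = 485.57 kPa.

q_all(net) ≈ 490 kPa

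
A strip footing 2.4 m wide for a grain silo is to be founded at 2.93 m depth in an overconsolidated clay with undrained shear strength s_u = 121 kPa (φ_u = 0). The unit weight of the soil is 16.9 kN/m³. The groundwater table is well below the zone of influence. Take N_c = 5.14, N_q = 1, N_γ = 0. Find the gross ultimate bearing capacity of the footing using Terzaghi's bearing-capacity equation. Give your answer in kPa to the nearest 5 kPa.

q = γ·D_f = 16.9 × 2.93 = 49.517 kPa.
c·N_c = 121 × 5.14 = 621.94 kPa
q·N_q = 49.517 × 1 = 49.517 kPa
q_ult = 621.94 + 49.517 = 671.46 kPa.

q_ult ≈ 670 kPa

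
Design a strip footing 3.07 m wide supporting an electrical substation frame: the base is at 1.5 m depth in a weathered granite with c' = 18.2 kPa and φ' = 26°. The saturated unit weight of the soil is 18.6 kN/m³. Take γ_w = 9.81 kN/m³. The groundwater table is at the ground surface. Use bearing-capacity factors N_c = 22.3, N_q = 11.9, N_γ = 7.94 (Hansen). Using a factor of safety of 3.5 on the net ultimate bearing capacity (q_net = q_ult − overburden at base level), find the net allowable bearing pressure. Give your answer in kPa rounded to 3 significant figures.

γ' = 18.6 − 9.81 = 8.79 kN/m³ (submerged throughout). q = 8.79 × 1.5 = 13.185 kPa; the same γ' applies in the ½γBN_γ term.
c·N_c = 18.2 × 22.3 = 405.86 kPa
q·N_q = 13.185 × 11.9 = 156.9 kPa
0.5·γ·B·N_γ = 0.5 × 8.79 × 3.07 × 7.94 = 107.13 kPa
q_ult = 405.86 + 156.9 + 107.13 = 669.89 kPa.
q_net = 669.89 − 13.185 = 656.71 kPa.
q_all(net) = 656.71 / 3.5 = 187.63 kPa.

q_all(net) ≈ 188 kPa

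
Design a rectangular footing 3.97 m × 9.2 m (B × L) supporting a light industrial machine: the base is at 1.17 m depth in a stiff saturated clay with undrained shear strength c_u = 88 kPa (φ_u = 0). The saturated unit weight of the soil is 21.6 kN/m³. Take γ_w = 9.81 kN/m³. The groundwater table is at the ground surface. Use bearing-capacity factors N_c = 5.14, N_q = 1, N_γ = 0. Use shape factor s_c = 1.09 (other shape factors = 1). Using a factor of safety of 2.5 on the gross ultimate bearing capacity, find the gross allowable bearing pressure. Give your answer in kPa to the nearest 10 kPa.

q_all ≈ 200 kPa

γ' = 21.6 − 9.81 = 11.79 kN/m³ (submerged throughout). q = 11.79 × 1.17 = 13.794 kPa.
c·N_c·s_c = 88 × 5.14 × 1.09 = 493.03 kPa
q·N_q = 13.794 × 1 = 13.794 kPa
q_ult = 493.03 + 13.794 = 506.82 kPa.
q_all = 506.82 / 2.5 = 202.73 kPa.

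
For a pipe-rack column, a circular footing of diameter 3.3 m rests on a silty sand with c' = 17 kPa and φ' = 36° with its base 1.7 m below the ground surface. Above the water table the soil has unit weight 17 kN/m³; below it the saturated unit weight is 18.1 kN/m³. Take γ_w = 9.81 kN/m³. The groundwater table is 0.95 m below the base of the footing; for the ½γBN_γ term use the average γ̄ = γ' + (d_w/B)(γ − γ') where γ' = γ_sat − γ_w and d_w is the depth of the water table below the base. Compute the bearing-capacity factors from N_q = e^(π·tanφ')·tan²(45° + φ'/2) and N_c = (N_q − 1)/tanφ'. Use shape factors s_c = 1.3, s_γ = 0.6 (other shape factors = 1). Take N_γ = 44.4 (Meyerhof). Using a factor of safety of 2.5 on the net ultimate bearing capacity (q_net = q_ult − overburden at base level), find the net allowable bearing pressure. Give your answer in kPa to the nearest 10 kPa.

N_q = e^(π·tan36°)·tan²(63°) = 37.75; N_c = (N_q − 1)/tanφ' = 50.59.
q = γ·D_f = 17 × 1.7 = 28.9 kPa.
γ' = 8.29 kN/m³; averaging over the depth B below the base, γ̄ = γ' + (d_w/B)(γ − γ') = 10.797 kN/m³.
c·N_c·s_c = 17 × 50.585 × 1.3 = 1117.9 kPa
q·N_q = 28.9 × 37.752 = 1091 kPa
0.5·γ·B·N_γ·s_γ = 0.5 × 10.797 × 3.3 × 44.4 × 0.6 = 474.61 kPa
q_ult = 1117.9 + 1091 + 474.61 = 2683.6 kPa.
q_net = 2683.6 − 28.9 = 2654.7 kPa.
q_all(net) = 2654.7 / 2.5 = 1061.9 kPa.

q_all(net) ≈ 1060 kPa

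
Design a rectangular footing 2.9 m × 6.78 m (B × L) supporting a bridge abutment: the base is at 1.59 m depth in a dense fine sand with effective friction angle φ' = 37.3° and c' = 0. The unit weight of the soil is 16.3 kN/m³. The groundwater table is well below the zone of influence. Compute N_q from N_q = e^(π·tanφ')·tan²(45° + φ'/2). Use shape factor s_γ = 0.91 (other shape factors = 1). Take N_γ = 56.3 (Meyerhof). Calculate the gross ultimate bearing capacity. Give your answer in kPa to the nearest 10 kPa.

q_ult ≈ 2370 kPa

tan37.3° = 0.7618, so N_q = e^(π×0.7618)·tan²(63.65°) = 10.949 × 4.076 = 44.63.
Overburden at base level: q = 16.3 × 1.59 = 25.917 kPa.
Surcharge term q·N_q = 25.917 × 44.628 = 1156.6 kPa; self-weight term 0.5·γ·B·N_γ·s_γ = 0.5 × 16.3 × 2.9 × 56.3 × 0.91 = 1210.9 kPa.
q_ult = 1156.6 + 1210.9 = 2367.5 kPa.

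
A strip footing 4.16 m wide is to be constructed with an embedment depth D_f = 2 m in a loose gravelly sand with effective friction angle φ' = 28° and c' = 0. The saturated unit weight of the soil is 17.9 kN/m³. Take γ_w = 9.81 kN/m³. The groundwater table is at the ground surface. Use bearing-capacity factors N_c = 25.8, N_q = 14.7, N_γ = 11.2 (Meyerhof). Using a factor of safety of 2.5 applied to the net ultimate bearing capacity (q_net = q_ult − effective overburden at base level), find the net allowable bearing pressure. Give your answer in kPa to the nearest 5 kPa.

q_all(net) ≈ 165 kPa

γ' = 17.9 − 9.81 = 8.09 kN/m³ (submerged throughout). q = 8.09 × 2 = 16.18 kPa; the same γ' applies in the ½γBN_γ term.
q·N_q = 16.18 × 14.7 = 237.85 kPa
0.5·γ·B·N_γ = 0.5 × 8.09 × 4.16 × 11.2 = 188.46 kPa
q_ult = 237.85 + 188.46 = 426.31 kPa.
Net ultimate: q_net = 426.31 − 16.18 = 410.13 kPa.
q_all(net) = 410.13 / 2.5 = 164.05 kPa.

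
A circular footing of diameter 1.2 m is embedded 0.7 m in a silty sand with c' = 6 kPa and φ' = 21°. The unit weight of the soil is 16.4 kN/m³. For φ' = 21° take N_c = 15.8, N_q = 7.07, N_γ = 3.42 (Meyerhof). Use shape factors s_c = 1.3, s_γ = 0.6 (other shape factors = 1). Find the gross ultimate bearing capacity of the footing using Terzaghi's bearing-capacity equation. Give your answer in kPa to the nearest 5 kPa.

q_ult ≈ 225 kPa

Effective surcharge at the founding depth q = γ·D_f = 16.4 × 0.7 = 11.48 kPa.
q_ult = c·N_c·s_c + q·N_q + 0.5·γ·B·N_γ·s_γ
     = 6 × 15.8 × 1.3 + 11.48 × 7.07 + 0.5 × 16.4 × 1.2 × 3.42 × 0.6
     = 123.24 + 81.164 + 20.192 = 224.6 kPa.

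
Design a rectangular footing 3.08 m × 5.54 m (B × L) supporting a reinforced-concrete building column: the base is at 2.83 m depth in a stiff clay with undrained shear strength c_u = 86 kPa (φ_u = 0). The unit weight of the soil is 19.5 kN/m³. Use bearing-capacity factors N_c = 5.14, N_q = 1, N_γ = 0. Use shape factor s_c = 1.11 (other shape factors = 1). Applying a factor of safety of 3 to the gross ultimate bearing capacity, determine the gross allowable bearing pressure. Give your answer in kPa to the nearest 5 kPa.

Overburden at base level: q = 19.5 × 2.83 = 55.185 kPa.
Cohesion term c·N_c·s_c = 86 × 5.14 × 1.11 = 490.66 kPa; surcharge term q·N_q = 55.185 × 1 = 55.185 kPa.
q_ult = 490.66 + 55.185 = 545.85 kPa.
q_all = q_ult / FS = 545.85 / 3 = 181.95 kPa.

q_all ≈ 180 kPa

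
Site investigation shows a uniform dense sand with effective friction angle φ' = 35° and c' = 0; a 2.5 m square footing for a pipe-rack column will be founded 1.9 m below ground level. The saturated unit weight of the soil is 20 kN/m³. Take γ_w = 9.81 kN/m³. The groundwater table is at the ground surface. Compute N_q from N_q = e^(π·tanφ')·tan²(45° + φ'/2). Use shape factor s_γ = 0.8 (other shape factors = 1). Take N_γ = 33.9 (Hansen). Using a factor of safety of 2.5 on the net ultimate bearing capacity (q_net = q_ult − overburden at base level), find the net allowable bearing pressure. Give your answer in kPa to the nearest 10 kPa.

N_q = e^(π·tan35°)·tan²(62.5°) = 33.3.
γ' = 20 − 9.81 = 10.19 kN/m³ (submerged throughout). q = 10.19 × 1.9 = 19.361 kPa; the same γ' applies in the ½γBN_γ term.
q·N_q = 19.361 × 33.296 = 644.65 kPa
0.5·γ·B·N_γ·s_γ = 0.5 × 10.19 × 2.5 × 33.9 × 0.8 = 345.44 kPa
q_ult = 644.65 + 345.44 = 990.09 kPa.
q_net = 990.09 − 19.361 = 970.73 kPa.
q_all(net) = 970.73 / 2.5 = 388.29 kPa.

q_all(net) ≈ 390 kPa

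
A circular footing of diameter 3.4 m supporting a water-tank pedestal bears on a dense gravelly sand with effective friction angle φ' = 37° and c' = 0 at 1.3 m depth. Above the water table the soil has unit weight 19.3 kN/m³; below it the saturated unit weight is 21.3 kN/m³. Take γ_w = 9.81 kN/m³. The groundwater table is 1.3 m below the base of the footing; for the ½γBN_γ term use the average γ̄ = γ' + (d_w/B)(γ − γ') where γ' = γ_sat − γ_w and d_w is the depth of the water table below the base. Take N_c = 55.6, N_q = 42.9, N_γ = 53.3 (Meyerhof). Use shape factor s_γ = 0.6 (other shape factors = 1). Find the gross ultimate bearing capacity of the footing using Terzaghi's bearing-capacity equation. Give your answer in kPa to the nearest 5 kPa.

q_ult ≈ 1865 kPa

Overburden at base level: q = 19.3 × 1.3 = 25.09 kPa.
The water table is 1.3 m below the base (< B = 3.4 m), so the ½γBN_γ term uses γ̄ = γ' + (d_w/B)(γ − γ') = 11.49 + (1.3/3.4)(19.3 − 11.49) = 14.476 kN/m³.
Surcharge term q·N_q = 25.09 × 42.9 = 1076.4 kPa; self-weight term 0.5·γ·B·N_γ·s_γ = 0.5 × 14.476 × 3.4 × 53.3 × 0.6 = 787.01 kPa.
q_ult = 1076.4 + 787.01 = 1863.4 kPa.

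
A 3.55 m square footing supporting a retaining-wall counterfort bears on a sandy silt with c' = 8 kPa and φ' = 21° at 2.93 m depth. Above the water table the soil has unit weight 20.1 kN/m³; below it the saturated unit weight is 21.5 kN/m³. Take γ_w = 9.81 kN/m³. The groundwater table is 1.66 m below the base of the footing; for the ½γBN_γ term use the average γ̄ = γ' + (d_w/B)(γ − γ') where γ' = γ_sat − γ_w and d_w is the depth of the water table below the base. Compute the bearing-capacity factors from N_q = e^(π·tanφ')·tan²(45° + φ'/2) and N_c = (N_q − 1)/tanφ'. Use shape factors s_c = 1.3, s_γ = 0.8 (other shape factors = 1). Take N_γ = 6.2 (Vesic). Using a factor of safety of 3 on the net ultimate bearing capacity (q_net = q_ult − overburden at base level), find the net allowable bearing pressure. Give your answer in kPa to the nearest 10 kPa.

q_all(net) ≈ 220 kPa

N_q = e^(π·tan21°)·tan²(55.5°) = 7.07; N_c = (N_q − 1)/tanφ' = 15.81.
Overburden at base level: q = 20.1 × 2.93 = 58.893 kPa.
The water table is 1.66 m below the base (< B = 3.55 m), so the ½γBN_γ term uses γ̄ = γ' + (d_w/B)(γ − γ') = 11.69 + (1.66/3.55)(20.1 − 11.69) = 15.623 kN/m³.
Cohesion term c·N_c·s_c = 8 × 15.815 × 1.3 = 164.47 kPa; surcharge term q·N_q = 58.893 × 7.0708 = 416.42 kPa; self-weight term 0.5·γ·B·N_γ·s_γ = 0.5 × 15.623 × 3.55 × 6.2 × 0.8 = 137.54 kPa.
q_ult = 164.47 + 416.42 + 137.54 = 718.43 kPa.
q_net = 718.43 − 58.893 = 659.54 kPa.
q_all(net) = 659.54 / 3 = 219.85 kPa.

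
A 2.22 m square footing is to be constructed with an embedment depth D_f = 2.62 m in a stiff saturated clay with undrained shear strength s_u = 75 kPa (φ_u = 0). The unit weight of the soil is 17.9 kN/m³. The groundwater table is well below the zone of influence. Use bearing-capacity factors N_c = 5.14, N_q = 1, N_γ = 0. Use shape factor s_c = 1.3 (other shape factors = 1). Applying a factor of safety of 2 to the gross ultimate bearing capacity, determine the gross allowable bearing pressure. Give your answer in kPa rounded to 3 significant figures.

q_all ≈ 274 kPa

Effective surcharge at the founding depth q = γ·D_f = 17.9 × 2.62 = 46.898 kPa.
q_ult = c·N_c·s_c + q·N_q
     = 75 × 5.14 × 1.3 + 46.898 × 1
     = 501.15 + 46.898 = 548.05 kPa.
q_all = q_ult / FS = 548.05 / 2 = 274.02 kPa.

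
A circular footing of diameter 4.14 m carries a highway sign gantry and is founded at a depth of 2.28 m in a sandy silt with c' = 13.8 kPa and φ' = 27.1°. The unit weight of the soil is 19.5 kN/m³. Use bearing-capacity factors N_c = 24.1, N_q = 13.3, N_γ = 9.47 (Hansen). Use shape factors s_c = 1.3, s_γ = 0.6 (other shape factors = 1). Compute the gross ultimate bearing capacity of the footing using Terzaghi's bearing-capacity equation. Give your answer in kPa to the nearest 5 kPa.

Overburden at base level: q = 19.5 × 2.28 = 44.46 kPa.
Cohesion term c·N_c·s_c = 13.8 × 24.1 × 1.3 = 432.35 kPa; surcharge term q·N_q = 44.46 × 13.3 = 591.32 kPa; self-weight term 0.5·γ·B·N_γ·s_γ = 0.5 × 19.5 × 4.14 × 9.47 × 0.6 = 229.35 kPa.
q_ult = 432.35 + 591.32 + 229.35 = 1253 kPa.

q_ult ≈ 1255 kPa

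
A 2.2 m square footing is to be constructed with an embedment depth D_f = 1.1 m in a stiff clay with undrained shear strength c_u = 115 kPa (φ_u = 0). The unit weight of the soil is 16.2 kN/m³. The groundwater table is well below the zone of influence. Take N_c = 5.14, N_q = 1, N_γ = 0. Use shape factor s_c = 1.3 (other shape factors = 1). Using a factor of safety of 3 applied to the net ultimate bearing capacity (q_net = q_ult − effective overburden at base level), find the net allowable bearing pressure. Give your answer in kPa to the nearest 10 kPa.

Effective surcharge at the founding depth q = γ·D_f = 16.2 × 1.1 = 17.82 kPa.
q_ult = c·N_c·s_c + q·N_q
     = 115 × 5.14 × 1.3 + 17.82 × 1
     = 768.43 + 17.82 = 786.25 kPa.
Net ultimate: q_net = 786.25 − 17.82 = 768.43 kPa.
q_all(net) = 768.43 / 3 = 256.14 kPa.

q_all(net) ≈ 260 kPa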